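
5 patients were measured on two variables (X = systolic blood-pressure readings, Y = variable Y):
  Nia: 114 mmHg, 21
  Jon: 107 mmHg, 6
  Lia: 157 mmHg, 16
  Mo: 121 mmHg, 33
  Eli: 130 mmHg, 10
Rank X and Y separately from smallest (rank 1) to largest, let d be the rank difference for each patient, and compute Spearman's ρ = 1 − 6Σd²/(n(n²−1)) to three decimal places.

0.200

Ranks of variable 1: 2, 1, 5, 3, 4
Ranks of variable 2: 4, 1, 3, 5, 2
d = r₁ − r₂: -2, 0, 2, -2, 2
d²: 4, 0, 4, 4, 4; Σd² = 16
ρ = 1 − 6·16/(5·24) = 1 − 96/120 = 0.200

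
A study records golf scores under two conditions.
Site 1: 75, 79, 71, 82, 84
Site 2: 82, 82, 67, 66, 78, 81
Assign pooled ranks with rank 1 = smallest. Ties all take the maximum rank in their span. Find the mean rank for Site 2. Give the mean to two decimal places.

Sorted (ascending): 66, 67, 71, 75, 78, 79, 81, 82, 82, 82, 84
The 3 values of 82 occupy positions 8–10 → each gets rank 10.
Site 2 values → pooled ranks: 82→10, 82→10, 67→2, 66→1, 78→5, 81→7
Mean rank = (10 + 10 + 2 + 1 + 5 + 7) / 6 = 5.83

5.83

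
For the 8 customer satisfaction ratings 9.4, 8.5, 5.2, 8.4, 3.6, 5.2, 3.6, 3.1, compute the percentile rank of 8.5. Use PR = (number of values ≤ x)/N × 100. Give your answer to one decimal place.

87.5

N = 8.
Strictly below 8.5: 6. Equal to 8.5: 1.
PR = 7/8 × 100 = 87.5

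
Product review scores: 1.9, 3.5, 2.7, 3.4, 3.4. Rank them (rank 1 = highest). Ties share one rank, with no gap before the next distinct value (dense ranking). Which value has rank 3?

2.7

Sorted (descending): 3.5, 3.4, 3.4, 2.7, 1.9
The 2 values of 3.4 share dense rank 2.
Remaining distinct values take the next consecutive integers.
Rank 3 → value 2.7.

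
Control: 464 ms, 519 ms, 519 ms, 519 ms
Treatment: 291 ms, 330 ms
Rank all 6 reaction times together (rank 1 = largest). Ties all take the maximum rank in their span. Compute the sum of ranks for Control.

13

Sorted (descending): 519, 519, 519, 464, 330, 291
The 3 values of 519 occupy positions 1–3 → each gets rank 3.
Control values → pooled ranks: 464→4, 519→3, 519→3, 519→3
Rank sum = 4 + 3 + 3 + 3 = 13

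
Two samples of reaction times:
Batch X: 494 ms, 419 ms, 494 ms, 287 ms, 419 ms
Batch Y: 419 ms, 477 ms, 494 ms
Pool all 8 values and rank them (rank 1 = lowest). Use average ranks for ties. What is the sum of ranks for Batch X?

Sorted (ascending): 287, 419, 419, 419, 477, 494, 494, 494
The 3 values of 419 occupy positions 2–4 → average rank 3.
The 3 values of 494 occupy positions 6–8 → average rank 7.
Batch X values → pooled ranks: 494→7, 419→3, 494→7, 287→1, 419→3
Rank sum = 7 + 3 + 7 + 1 + 3 = 21

21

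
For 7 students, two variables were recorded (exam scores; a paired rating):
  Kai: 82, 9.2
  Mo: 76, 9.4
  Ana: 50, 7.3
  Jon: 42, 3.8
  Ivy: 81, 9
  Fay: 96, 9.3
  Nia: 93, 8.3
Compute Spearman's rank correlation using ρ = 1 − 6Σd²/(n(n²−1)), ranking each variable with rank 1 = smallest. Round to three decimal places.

0.536

Ranks of variable 1: 5, 3, 2, 1, 4, 7, 6
Ranks of variable 2: 5, 7, 2, 1, 4, 6, 3
d = r₁ − r₂: 0, -4, 0, 0, 0, 1, 3
d²: 0, 16, 0, 0, 0, 1, 9; Σd² = 26
ρ = 1 − 6·26/(7·48) = 1 − 156/336 = 0.536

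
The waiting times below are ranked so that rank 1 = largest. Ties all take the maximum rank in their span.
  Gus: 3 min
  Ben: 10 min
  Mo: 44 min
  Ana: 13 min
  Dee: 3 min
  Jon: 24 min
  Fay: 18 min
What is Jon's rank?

2

Sorted (descending): 44, 24, 18, 13, 10, 3, 3
The 2 values of 3 occupy positions 6–7 → each gets rank 7.
Jon has value 24 min → rank 2.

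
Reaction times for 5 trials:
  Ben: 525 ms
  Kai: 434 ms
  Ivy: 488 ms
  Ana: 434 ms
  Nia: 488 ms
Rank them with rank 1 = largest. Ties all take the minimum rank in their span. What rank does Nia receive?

2

Sorted (descending): 525, 488, 488, 434, 434
The 2 values of 488 occupy positions 2–3 → each gets rank 2.
The 2 values of 434 occupy positions 4–5 → each gets rank 4.
Nia has value 488 ms → rank 2.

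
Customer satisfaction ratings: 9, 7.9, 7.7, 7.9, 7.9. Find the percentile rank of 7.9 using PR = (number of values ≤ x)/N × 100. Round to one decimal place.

N = 5.
Strictly below 7.9: 1. Equal to 7.9: 3.
PR = 4/5 × 100 = 80.0

80.0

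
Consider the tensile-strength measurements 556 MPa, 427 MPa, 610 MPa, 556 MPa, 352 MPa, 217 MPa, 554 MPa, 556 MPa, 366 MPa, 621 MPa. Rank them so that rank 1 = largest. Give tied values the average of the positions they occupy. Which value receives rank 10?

Sorted (descending): 621, 610, 556, 556, 556, 554, 427, 366, 352, 217
The 3 values of 556 occupy positions 3–5 → average rank 4.
Rank 10 → value 217.

217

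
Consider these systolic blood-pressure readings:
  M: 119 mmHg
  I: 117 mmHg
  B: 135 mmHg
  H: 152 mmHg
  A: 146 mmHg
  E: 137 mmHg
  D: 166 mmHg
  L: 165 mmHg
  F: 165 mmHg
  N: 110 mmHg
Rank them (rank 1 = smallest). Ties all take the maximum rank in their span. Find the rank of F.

Sorted (ascending): 110, 117, 119, 135, 137, 146, 152, 165, 165, 166
The 2 values of 165 occupy positions 8–9 → each gets rank 9.
F has value 165 mmHg → rank 9.

9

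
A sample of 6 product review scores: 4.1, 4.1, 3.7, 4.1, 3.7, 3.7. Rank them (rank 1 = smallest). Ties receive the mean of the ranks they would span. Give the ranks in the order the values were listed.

5, 5, 2, 5, 2, 2

Sorted (ascending): 3.7, 3.7, 3.7, 4.1, 4.1, 4.1
The 3 values of 3.7 occupy positions 1–3 → average rank 2.
The 3 values of 4.1 occupy positions 4–6 → average rank 5.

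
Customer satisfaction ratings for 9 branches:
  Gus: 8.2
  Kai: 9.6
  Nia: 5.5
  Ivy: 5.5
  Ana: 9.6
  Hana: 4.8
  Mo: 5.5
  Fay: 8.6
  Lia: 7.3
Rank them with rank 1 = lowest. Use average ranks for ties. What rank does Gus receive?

Sorted (ascending): 4.8, 5.5, 5.5, 5.5, 7.3, 8.2, 8.6, 9.6, 9.6
The 3 values of 5.5 occupy positions 2–4 → average rank 3.
The 2 values of 9.6 occupy positions 8–9 → average rank (8+9)/2 = 8.5.
Gus has value 8.2 → rank 6.

6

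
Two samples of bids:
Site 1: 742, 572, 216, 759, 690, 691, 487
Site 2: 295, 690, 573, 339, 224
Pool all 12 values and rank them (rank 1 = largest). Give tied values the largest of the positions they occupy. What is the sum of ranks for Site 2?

41

Sorted (descending): 759, 742, 691, 690, 690, 573, 572, 487, 339, 295, 224, 216
The 2 values of 690 occupy positions 4–5 → each gets rank 5.
Site 2 values → pooled ranks: 295→10, 690→5, 573→6, 339→9, 224→11
Rank sum = 10 + 5 + 6 + 9 + 11 = 41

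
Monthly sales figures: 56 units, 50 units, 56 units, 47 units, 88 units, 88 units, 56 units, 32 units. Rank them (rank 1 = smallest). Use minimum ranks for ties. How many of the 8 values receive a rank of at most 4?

6

Sorted (ascending): 32, 47, 50, 56, 56, 56, 88, 88
The 3 values of 56 occupy positions 4–6 → each gets rank 4.
The 2 values of 88 occupy positions 7–8 → each gets rank 7.
Ranks ≤ 4: {1, 2, 3, 4, 4, 4} → 6 values.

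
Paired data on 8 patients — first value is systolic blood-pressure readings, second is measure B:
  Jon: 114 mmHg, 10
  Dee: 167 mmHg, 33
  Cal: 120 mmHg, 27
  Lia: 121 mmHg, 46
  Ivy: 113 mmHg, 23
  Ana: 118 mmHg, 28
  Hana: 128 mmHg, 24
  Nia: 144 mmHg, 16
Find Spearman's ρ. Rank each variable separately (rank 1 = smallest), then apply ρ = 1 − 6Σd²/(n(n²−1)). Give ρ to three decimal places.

Ranks of variable 1: 2, 8, 4, 5, 1, 3, 6, 7
Ranks of variable 2: 1, 7, 5, 8, 3, 6, 4, 2
d = r₁ − r₂: 1, 1, -1, -3, -2, -3, 2, 5
d²: 1, 1, 1, 9, 4, 9, 4, 25; Σd² = 54
ρ = 1 − 6·54/(8·63) = 1 − 324/504 = 0.357

0.357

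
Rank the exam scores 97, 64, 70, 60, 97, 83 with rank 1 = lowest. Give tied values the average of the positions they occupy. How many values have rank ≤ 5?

4

Sorted (ascending): 60, 64, 70, 83, 97, 97
The 2 values of 97 occupy positions 5–6 → average rank (5+6)/2 = 5.5.
Ranks ≤ 5: {1, 2, 3, 4} → 4 values.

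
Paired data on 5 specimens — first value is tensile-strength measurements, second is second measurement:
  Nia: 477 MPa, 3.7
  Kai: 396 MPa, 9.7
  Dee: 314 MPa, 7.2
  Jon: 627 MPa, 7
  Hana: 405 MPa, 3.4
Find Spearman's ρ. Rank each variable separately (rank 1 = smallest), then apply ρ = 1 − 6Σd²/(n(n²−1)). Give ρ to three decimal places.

Ranks of variable 1: 4, 2, 1, 5, 3
Ranks of variable 2: 2, 5, 4, 3, 1
d = r₁ − r₂: 2, -3, -3, 2, 2
d²: 4, 9, 9, 4, 4; Σd² = 30
ρ = 1 − 6·30/(5·24) = 1 − 180/120 = -0.500

-0.500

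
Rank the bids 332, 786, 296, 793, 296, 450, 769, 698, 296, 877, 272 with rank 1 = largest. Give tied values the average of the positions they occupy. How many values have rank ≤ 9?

Sorted (descending): 877, 793, 786, 769, 698, 450, 332, 296, 296, 296, 272
The 3 values of 296 occupy positions 8–10 → average rank 9.
Ranks ≤ 9: {1, 2, 3, 4, 5, 6, 7, 9, 9, 9} → 10 values.

10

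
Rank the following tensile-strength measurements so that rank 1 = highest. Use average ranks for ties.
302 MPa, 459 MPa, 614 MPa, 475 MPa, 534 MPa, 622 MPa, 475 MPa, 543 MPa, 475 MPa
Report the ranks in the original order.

Sorted (descending): 622, 614, 543, 534, 475, 475, 475, 459, 302
The 3 values of 475 occupy positions 5–7 → average rank 6.

9, 8, 2, 6, 4, 1, 6, 3, 6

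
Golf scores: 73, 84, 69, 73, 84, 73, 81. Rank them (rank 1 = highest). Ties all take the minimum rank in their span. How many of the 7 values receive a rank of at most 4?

Sorted (descending): 84, 84, 81, 73, 73, 73, 69
The 2 values of 84 occupy positions 1–2 → each gets rank 1.
The 3 values of 73 occupy positions 4–6 → each gets rank 4.
Ranks ≤ 4: {1, 1, 3, 4, 4, 4} → 6 values.

6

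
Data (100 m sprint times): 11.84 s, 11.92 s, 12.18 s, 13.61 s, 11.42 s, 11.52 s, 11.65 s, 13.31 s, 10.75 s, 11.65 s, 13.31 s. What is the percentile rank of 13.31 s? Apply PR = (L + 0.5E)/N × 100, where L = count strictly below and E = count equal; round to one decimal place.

81.8

N = 11.
Strictly below 13.31: 8. Equal to 13.31: 2.
PR = (8 + 0.5·2)/11 × 100 = 81.8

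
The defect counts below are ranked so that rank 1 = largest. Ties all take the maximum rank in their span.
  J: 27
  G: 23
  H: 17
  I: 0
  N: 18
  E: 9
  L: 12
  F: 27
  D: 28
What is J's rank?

Sorted (descending): 28, 27, 27, 23, 18, 17, 12, 9, 0
The 2 values of 27 occupy positions 2–3 → each gets rank 3.
J has value 27 → rank 3.

3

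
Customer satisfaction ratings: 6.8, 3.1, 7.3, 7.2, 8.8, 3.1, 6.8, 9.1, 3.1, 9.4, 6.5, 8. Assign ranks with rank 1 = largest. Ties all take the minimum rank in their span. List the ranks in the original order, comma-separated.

7, 10, 5, 6, 3, 10, 7, 2, 10, 1, 9, 4

Sorted (descending): 9.4, 9.1, 8.8, 8, 7.3, 7.2, 6.8, 6.8, 6.5, 3.1, 3.1, 3.1
The 2 values of 6.8 occupy positions 7–8 → each gets rank 7.
The 3 values of 3.1 occupy positions 10–12 → each gets rank 10.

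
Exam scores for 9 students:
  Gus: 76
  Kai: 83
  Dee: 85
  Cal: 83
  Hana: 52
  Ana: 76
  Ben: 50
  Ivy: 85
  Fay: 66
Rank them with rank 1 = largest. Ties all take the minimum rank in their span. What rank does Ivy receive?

1

Sorted (descending): 85, 85, 83, 83, 76, 76, 66, 52, 50
The 2 values of 85 occupy positions 1–2 → each gets rank 1.
The 2 values of 83 occupy positions 3–4 → each gets rank 3.
The 2 values of 76 occupy positions 5–6 → each gets rank 5.
Ivy has value 85 → rank 1.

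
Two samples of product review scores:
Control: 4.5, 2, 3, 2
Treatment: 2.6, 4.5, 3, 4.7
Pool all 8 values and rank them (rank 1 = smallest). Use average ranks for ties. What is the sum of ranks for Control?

Sorted (ascending): 2, 2, 2.6, 3, 3, 4.5, 4.5, 4.7
The 2 values of 2 occupy positions 1–2 → average rank (1+2)/2 = 1.5.
The 2 values of 3 occupy positions 4–5 → average rank (4+5)/2 = 4.5.
The 2 values of 4.5 occupy positions 6–7 → average rank (6+7)/2 = 6.5.
Control values → pooled ranks: 4.5→6.5, 2→1.5, 3→4.5, 2→1.5
Rank sum = 6.5 + 1.5 + 4.5 + 1.5 = 14

14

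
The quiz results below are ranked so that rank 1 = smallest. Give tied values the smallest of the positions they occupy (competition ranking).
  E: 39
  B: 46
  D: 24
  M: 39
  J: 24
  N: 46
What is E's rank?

3

Sorted (ascending): 24, 24, 39, 39, 46, 46
The 2 values of 24 occupy positions 1–2 → each gets rank 1.
The 2 values of 39 occupy positions 3–4 → each gets rank 3.
The 2 values of 46 occupy positions 5–6 → each gets rank 5.
E has value 39 → rank 3.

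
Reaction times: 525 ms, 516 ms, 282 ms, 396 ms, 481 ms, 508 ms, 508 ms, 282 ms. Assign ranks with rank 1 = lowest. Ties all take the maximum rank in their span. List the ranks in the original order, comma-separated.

Sorted (ascending): 282, 282, 396, 481, 508, 508, 516, 525
The 2 values of 282 occupy positions 1–2 → each gets rank 2.
The 2 values of 508 occupy positions 5–6 → each gets rank 6.

8, 7, 2, 3, 4, 6, 6, 2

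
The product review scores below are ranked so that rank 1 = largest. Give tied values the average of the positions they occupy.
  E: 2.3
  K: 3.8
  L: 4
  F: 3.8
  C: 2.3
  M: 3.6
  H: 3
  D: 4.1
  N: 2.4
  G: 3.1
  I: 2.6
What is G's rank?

Sorted (descending): 4.1, 4, 3.8, 3.8, 3.6, 3.1, 3, 2.6, 2.4, 2.3, 2.3
The 2 values of 3.8 occupy positions 3–4 → average rank (3+4)/2 = 3.5.
The 2 values of 2.3 occupy positions 10–11 → average rank (10+11)/2 = 10.5.
G has value 3.1 → rank 6.

6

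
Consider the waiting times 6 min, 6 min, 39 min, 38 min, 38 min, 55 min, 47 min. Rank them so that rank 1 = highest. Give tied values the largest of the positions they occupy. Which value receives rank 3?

39

Sorted (descending): 55, 47, 39, 38, 38, 6, 6
The 2 values of 38 occupy positions 4–5 → each gets rank 5.
The 2 values of 6 occupy positions 6–7 → each gets rank 7.
Rank 3 → value 39.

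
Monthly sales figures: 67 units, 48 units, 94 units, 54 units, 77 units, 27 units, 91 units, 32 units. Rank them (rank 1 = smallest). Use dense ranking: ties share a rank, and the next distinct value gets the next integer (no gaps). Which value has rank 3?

48

Sorted (ascending): 27, 32, 48, 54, 67, 77, 91, 94
No ties — each value takes its position as its rank.
Rank 3 → value 48.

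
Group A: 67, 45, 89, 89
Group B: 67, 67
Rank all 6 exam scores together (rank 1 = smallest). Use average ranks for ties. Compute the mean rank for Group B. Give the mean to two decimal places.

3.00

Sorted (ascending): 45, 67, 67, 67, 89, 89
The 3 values of 67 occupy positions 2–4 → average rank 3.
The 2 values of 89 occupy positions 5–6 → average rank (5+6)/2 = 5.5.
Group B values → pooled ranks: 67→3, 67→3
Mean rank = (3 + 3) / 2 = 3.00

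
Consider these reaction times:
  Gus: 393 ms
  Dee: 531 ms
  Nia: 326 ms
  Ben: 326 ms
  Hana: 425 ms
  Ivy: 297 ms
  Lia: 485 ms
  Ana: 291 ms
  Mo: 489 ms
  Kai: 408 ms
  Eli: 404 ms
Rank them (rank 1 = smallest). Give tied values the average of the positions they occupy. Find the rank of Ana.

1

Sorted (ascending): 291, 297, 326, 326, 393, 404, 408, 425, 485, 489, 531
The 2 values of 326 occupy positions 3–4 → average rank (3+4)/2 = 3.5.
Ana has value 291 ms → rank 1.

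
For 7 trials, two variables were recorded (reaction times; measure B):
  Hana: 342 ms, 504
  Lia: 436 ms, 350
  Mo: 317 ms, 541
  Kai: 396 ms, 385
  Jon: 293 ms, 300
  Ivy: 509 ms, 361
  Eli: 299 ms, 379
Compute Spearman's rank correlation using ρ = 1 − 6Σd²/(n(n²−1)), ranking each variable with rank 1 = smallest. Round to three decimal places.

Ranks of variable 1: 4, 6, 3, 5, 1, 7, 2
Ranks of variable 2: 6, 2, 7, 5, 1, 3, 4
d = r₁ − r₂: -2, 4, -4, 0, 0, 4, -2
d²: 4, 16, 16, 0, 0, 16, 4; Σd² = 56
ρ = 1 − 6·56/(7·48) = 1 − 336/336 = 0.000

0.000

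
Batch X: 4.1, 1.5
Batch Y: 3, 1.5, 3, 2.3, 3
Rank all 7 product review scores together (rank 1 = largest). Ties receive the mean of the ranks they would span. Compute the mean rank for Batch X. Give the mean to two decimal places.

Sorted (descending): 4.1, 3, 3, 3, 2.3, 1.5, 1.5
The 3 values of 3 occupy positions 2–4 → average rank 3.
The 2 values of 1.5 occupy positions 6–7 → average rank (6+7)/2 = 6.5.
Batch X values → pooled ranks: 4.1→1, 1.5→6.5
Mean rank = (1 + 6.5) / 2 = 3.75

3.75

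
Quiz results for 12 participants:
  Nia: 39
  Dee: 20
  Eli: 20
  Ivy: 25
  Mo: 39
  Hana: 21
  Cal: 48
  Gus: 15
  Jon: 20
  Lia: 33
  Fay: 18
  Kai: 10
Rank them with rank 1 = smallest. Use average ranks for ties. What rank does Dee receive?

Sorted (ascending): 10, 15, 18, 20, 20, 20, 21, 25, 33, 39, 39, 48
The 3 values of 20 occupy positions 4–6 → average rank 5.
The 2 values of 39 occupy positions 10–11 → average rank (10+11)/2 = 10.5.
Dee has value 20 → rank 5.

5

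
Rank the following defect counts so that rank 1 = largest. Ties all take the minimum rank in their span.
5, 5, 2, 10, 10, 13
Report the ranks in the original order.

Sorted (descending): 13, 10, 10, 5, 5, 2
The 2 values of 10 occupy positions 2–3 → each gets rank 2.
The 2 values of 5 occupy positions 4–5 → each gets rank 4.

4, 4, 6, 2, 2, 1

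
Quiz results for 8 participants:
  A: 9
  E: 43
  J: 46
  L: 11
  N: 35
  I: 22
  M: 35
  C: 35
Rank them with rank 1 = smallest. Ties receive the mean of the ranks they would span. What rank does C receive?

5

Sorted (ascending): 9, 11, 22, 35, 35, 35, 43, 46
The 3 values of 35 occupy positions 4–6 → average rank 5.
C has value 35 → rank 5.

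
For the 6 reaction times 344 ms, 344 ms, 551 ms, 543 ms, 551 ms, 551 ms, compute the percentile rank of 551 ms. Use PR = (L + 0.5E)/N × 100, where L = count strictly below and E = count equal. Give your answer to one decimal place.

75.0

N = 6.
Strictly below 551: 3. Equal to 551: 3.
PR = (3 + 0.5·3)/6 × 100 = 75.0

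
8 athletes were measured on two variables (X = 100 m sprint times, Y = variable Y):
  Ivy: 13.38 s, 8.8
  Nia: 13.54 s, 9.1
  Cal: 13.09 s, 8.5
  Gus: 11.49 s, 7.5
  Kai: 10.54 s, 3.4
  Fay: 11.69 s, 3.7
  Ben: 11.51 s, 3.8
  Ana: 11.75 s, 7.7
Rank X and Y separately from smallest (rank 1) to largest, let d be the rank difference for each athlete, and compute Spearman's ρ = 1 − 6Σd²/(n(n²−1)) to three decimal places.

0.905

Ranks of variable 1: 7, 8, 6, 2, 1, 4, 3, 5
Ranks of variable 2: 7, 8, 6, 4, 1, 2, 3, 5
d = r₁ − r₂: 0, 0, 0, -2, 0, 2, 0, 0
d²: 0, 0, 0, 4, 0, 4, 0, 0; Σd² = 8
ρ = 1 − 6·8/(8·63) = 1 − 48/504 = 0.905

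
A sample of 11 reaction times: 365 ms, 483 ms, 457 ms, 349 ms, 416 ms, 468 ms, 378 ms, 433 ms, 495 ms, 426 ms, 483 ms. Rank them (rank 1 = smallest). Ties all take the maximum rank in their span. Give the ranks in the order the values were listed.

2, 10, 7, 1, 4, 8, 3, 6, 11, 5, 10

Sorted (ascending): 349, 365, 378, 416, 426, 433, 457, 468, 483, 483, 495
The 2 values of 483 occupy positions 9–10 → each gets rank 10.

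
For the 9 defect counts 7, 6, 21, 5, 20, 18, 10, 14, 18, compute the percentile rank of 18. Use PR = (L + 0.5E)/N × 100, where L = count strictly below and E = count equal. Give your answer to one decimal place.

N = 9.
Strictly below 18: 5. Equal to 18: 2.
PR = (5 + 0.5·2)/9 × 100 = 66.7

66.7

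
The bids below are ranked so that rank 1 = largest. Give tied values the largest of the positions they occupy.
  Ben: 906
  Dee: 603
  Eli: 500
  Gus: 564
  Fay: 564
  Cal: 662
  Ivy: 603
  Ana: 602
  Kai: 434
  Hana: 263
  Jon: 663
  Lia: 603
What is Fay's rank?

Sorted (descending): 906, 663, 662, 603, 603, 603, 602, 564, 564, 500, 434, 263
The 3 values of 603 occupy positions 4–6 → each gets rank 6.
The 2 values of 564 occupy positions 8–9 → each gets rank 9.
Fay has value 564 → rank 9.

9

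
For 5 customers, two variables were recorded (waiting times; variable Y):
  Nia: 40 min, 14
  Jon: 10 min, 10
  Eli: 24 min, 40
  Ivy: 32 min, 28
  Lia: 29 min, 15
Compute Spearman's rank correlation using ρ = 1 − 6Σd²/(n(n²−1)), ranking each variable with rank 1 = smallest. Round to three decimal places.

Ranks of variable 1: 5, 1, 2, 4, 3
Ranks of variable 2: 2, 1, 5, 4, 3
d = r₁ − r₂: 3, 0, -3, 0, 0
d²: 9, 0, 9, 0, 0; Σd² = 18
ρ = 1 − 6·18/(5·24) = 1 − 108/120 = 0.100

0.100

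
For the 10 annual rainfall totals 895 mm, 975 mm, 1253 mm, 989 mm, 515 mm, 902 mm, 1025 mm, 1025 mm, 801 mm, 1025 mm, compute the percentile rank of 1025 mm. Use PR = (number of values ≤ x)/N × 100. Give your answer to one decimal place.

90.0

N = 10.
Strictly below 1025: 6. Equal to 1025: 3.
PR = 9/10 × 100 = 90.0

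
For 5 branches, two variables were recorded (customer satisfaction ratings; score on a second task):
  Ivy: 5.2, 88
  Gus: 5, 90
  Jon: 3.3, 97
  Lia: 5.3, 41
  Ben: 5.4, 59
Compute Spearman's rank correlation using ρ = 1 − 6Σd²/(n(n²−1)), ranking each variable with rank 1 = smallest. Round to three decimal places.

Ranks of variable 1: 3, 2, 1, 4, 5
Ranks of variable 2: 3, 4, 5, 1, 2
d = r₁ − r₂: 0, -2, -4, 3, 3
d²: 0, 4, 16, 9, 9; Σd² = 38
ρ = 1 − 6·38/(5·24) = 1 − 228/120 = -0.900

-0.900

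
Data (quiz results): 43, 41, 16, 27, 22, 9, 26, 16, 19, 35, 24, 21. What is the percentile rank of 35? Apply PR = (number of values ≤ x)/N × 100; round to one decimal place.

N = 12.
Strictly below 35: 9. Equal to 35: 1.
PR = 10/12 × 100 = 83.3

83.3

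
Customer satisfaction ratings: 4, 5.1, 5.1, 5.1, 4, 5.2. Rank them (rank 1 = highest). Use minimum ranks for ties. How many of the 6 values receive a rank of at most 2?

4

Sorted (descending): 5.2, 5.1, 5.1, 5.1, 4, 4
The 3 values of 5.1 occupy positions 2–4 → each gets rank 2.
The 2 values of 4 occupy positions 5–6 → each gets rank 5.
Ranks ≤ 2: {1, 2, 2, 2} → 4 values.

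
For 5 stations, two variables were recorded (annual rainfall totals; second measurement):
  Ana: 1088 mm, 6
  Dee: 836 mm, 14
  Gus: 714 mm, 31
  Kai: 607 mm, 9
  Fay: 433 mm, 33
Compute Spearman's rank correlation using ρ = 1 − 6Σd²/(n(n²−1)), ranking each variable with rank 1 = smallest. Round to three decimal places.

Ranks of variable 1: 5, 4, 3, 2, 1
Ranks of variable 2: 1, 3, 4, 2, 5
d = r₁ − r₂: 4, 1, -1, 0, -4
d²: 16, 1, 1, 0, 16; Σd² = 34
ρ = 1 − 6·34/(5·24) = 1 − 204/120 = -0.700

-0.700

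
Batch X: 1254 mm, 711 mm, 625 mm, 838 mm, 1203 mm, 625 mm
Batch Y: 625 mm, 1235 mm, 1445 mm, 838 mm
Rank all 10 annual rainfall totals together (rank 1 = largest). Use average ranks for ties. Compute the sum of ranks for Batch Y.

18.5

Sorted (descending): 1445, 1254, 1235, 1203, 838, 838, 711, 625, 625, 625
The 2 values of 838 occupy positions 5–6 → average rank (5+6)/2 = 5.5.
The 3 values of 625 occupy positions 8–10 → average rank 9.
Batch Y values → pooled ranks: 625→9, 1235→3, 1445→1, 838→5.5
Rank sum = 9 + 3 + 1 + 5.5 = 18.5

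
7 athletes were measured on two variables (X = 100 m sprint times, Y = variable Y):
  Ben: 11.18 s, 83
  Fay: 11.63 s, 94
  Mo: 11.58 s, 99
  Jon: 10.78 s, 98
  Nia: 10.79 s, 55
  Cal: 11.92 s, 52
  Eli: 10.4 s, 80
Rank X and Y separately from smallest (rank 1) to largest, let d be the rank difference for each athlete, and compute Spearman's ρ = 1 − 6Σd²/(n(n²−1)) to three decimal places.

-0.107

Ranks of variable 1: 4, 6, 5, 2, 3, 7, 1
Ranks of variable 2: 4, 5, 7, 6, 2, 1, 3
d = r₁ − r₂: 0, 1, -2, -4, 1, 6, -2
d²: 0, 1, 4, 16, 1, 36, 4; Σd² = 62
ρ = 1 − 6·62/(7·48) = 1 − 372/336 = -0.107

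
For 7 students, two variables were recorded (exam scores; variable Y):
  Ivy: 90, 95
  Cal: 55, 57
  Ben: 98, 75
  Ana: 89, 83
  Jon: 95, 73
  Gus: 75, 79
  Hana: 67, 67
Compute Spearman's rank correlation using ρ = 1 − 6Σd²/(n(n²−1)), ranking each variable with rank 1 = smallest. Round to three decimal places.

0.464

Ranks of variable 1: 5, 1, 7, 4, 6, 3, 2
Ranks of variable 2: 7, 1, 4, 6, 3, 5, 2
d = r₁ − r₂: -2, 0, 3, -2, 3, -2, 0
d²: 4, 0, 9, 4, 9, 4, 0; Σd² = 30
ρ = 1 − 6·30/(7·48) = 1 − 180/336 = 0.464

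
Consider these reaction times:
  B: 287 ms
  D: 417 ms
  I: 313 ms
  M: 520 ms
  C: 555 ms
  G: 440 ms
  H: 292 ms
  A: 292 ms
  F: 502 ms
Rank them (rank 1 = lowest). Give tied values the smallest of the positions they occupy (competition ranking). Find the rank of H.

2

Sorted (ascending): 287, 292, 292, 313, 417, 440, 502, 520, 555
The 2 values of 292 occupy positions 2–3 → each gets rank 2.
H has value 292 ms → rank 2.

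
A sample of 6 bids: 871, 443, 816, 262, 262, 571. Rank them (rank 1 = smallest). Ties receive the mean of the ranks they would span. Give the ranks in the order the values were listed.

6, 3, 5, 1.5, 1.5, 4

Sorted (ascending): 262, 262, 443, 571, 816, 871
The 2 values of 262 occupy positions 1–2 → average rank (1+2)/2 = 1.5.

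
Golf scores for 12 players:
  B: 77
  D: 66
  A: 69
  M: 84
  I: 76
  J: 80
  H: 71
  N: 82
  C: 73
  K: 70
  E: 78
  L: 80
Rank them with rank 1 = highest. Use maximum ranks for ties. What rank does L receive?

Sorted (descending): 84, 82, 80, 80, 78, 77, 76, 73, 71, 70, 69, 66
The 2 values of 80 occupy positions 3–4 → each gets rank 4.
L has value 80 → rank 4.

4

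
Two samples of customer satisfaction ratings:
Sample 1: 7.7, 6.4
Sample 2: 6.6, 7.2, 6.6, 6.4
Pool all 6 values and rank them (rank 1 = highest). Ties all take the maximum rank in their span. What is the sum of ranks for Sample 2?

Sorted (descending): 7.7, 7.2, 6.6, 6.6, 6.4, 6.4
The 2 values of 6.6 occupy positions 3–4 → each gets rank 4.
The 2 values of 6.4 occupy positions 5–6 → each gets rank 6.
Sample 2 values → pooled ranks: 6.6→4, 7.2→2, 6.6→4, 6.4→6
Rank sum = 4 + 2 + 4 + 6 = 16

16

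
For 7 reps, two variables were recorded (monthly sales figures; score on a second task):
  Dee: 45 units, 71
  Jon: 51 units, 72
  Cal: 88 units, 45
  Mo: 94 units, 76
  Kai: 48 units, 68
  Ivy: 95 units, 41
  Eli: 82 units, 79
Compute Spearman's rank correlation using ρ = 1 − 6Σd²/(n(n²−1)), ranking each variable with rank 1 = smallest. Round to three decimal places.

Ranks of variable 1: 1, 3, 5, 6, 2, 7, 4
Ranks of variable 2: 4, 5, 2, 6, 3, 1, 7
d = r₁ − r₂: -3, -2, 3, 0, -1, 6, -3
d²: 9, 4, 9, 0, 1, 36, 9; Σd² = 68
ρ = 1 − 6·68/(7·48) = 1 − 408/336 = -0.214

-0.214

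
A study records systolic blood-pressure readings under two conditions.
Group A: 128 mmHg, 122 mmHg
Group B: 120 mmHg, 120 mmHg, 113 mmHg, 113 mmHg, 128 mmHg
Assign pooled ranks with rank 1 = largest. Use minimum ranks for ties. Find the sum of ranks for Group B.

21

Sorted (descending): 128, 128, 122, 120, 120, 113, 113
The 2 values of 128 occupy positions 1–2 → each gets rank 1.
The 2 values of 120 occupy positions 4–5 → each gets rank 4.
The 2 values of 113 occupy positions 6–7 → each gets rank 6.
Group B values → pooled ranks: 120→4, 120→4, 113→6, 113→6, 128→1
Rank sum = 4 + 4 + 6 + 6 + 1 = 21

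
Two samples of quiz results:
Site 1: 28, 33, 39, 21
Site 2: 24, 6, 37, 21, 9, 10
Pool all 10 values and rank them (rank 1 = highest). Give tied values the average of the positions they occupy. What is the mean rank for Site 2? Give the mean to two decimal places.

Sorted (descending): 39, 37, 33, 28, 24, 21, 21, 10, 9, 6
The 2 values of 21 occupy positions 6–7 → average rank (6+7)/2 = 6.5.
Site 2 values → pooled ranks: 24→5, 6→10, 37→2, 21→6.5, 9→9, 10→8
Mean rank = (5 + 10 + 2 + 6.5 + 9 + 8) / 6 = 6.75

6.75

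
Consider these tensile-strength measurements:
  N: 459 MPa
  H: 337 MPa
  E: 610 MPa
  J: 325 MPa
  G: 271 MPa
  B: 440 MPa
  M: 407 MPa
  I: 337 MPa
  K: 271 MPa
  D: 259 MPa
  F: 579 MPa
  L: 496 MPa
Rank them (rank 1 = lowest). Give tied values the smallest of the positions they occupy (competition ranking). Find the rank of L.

Sorted (ascending): 259, 271, 271, 325, 337, 337, 407, 440, 459, 496, 579, 610
The 2 values of 271 occupy positions 2–3 → each gets rank 2.
The 2 values of 337 occupy positions 5–6 → each gets rank 5.
L has value 496 MPa → rank 10.

10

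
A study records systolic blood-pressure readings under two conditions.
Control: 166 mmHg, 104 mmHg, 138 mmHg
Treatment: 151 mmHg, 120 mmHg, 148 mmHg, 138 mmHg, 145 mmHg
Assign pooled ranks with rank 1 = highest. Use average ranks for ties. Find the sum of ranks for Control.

Sorted (descending): 166, 151, 148, 145, 138, 138, 120, 104
The 2 values of 138 occupy positions 5–6 → average rank (5+6)/2 = 5.5.
Control values → pooled ranks: 166→1, 104→8, 138→5.5
Rank sum = 1 + 8 + 5.5 = 14.5

14.5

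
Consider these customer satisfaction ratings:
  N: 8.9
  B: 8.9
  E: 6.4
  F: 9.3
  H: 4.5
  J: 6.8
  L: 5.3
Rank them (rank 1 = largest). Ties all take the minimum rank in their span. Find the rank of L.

Sorted (descending): 9.3, 8.9, 8.9, 6.8, 6.4, 5.3, 4.5
The 2 values of 8.9 occupy positions 2–3 → each gets rank 2.
L has value 5.3 → rank 6.

6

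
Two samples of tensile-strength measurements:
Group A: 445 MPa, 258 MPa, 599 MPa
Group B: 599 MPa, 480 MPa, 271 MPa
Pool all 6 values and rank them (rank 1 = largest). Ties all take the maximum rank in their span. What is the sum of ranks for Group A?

12

Sorted (descending): 599, 599, 480, 445, 271, 258
The 2 values of 599 occupy positions 1–2 → each gets rank 2.
Group A values → pooled ranks: 445→4, 258→6, 599→2
Rank sum = 4 + 6 + 2 = 12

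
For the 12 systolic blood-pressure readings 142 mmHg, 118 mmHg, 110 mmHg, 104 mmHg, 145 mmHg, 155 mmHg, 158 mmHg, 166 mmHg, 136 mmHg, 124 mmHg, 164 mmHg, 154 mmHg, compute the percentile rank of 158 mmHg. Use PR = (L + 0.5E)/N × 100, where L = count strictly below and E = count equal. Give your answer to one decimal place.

N = 12.
Strictly below 158: 9. Equal to 158: 1.
PR = (9 + 0.5·1)/12 × 100 = 79.2

79.2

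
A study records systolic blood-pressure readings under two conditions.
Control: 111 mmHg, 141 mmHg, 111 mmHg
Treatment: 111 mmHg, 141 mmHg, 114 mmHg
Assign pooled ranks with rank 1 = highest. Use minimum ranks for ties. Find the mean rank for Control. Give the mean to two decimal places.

3.00

Sorted (descending): 141, 141, 114, 111, 111, 111
The 2 values of 141 occupy positions 1–2 → each gets rank 1.
The 3 values of 111 occupy positions 4–6 → each gets rank 4.
Control values → pooled ranks: 111→4, 141→1, 111→4
Mean rank = (4 + 1 + 4) / 3 = 3.00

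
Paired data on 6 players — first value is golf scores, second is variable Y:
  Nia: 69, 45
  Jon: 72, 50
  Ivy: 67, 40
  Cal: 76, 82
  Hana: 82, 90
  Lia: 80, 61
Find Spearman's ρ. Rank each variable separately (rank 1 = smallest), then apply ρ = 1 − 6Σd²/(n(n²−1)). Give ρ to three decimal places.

0.943

Ranks of variable 1: 2, 3, 1, 4, 6, 5
Ranks of variable 2: 2, 3, 1, 5, 6, 4
d = r₁ − r₂: 0, 0, 0, -1, 0, 1
d²: 0, 0, 0, 1, 0, 1; Σd² = 2
ρ = 1 − 6·2/(6·35) = 1 − 12/210 = 0.943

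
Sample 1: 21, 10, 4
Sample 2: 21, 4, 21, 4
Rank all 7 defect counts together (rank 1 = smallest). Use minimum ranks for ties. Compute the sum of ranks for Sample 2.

12

Sorted (ascending): 4, 4, 4, 10, 21, 21, 21
The 3 values of 4 occupy positions 1–3 → each gets rank 1.
The 3 values of 21 occupy positions 5–7 → each gets rank 5.
Sample 2 values → pooled ranks: 21→5, 4→1, 21→5, 4→1
Rank sum = 5 + 1 + 5 + 1 = 12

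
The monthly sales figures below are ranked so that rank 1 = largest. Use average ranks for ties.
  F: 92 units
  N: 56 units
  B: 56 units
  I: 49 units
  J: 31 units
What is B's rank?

2.5

Sorted (descending): 92, 56, 56, 49, 31
The 2 values of 56 occupy positions 2–3 → average rank (2+3)/2 = 2.5.
B has value 56 units → rank 2.5.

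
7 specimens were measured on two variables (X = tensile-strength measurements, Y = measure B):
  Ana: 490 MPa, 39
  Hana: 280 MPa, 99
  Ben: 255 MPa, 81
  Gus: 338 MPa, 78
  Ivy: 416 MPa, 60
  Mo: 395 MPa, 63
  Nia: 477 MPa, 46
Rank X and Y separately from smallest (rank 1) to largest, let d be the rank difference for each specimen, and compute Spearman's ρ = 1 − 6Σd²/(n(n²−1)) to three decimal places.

-0.964

Ranks of variable 1: 7, 2, 1, 3, 5, 4, 6
Ranks of variable 2: 1, 7, 6, 5, 3, 4, 2
d = r₁ − r₂: 6, -5, -5, -2, 2, 0, 4
d²: 36, 25, 25, 4, 4, 0, 16; Σd² = 110
ρ = 1 − 6·110/(7·48) = 1 − 660/336 = -0.964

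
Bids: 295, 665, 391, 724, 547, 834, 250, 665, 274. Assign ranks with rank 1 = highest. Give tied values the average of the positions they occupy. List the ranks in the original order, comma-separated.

Sorted (descending): 834, 724, 665, 665, 547, 391, 295, 274, 250
The 2 values of 665 occupy positions 3–4 → average rank (3+4)/2 = 3.5.

7, 3.5, 6, 2, 5, 1, 9, 3.5, 8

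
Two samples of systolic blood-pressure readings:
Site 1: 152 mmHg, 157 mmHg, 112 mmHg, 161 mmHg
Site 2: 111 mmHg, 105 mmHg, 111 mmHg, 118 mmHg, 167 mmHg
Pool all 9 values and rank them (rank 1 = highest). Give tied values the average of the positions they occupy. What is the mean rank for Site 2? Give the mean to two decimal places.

6.00

Sorted (descending): 167, 161, 157, 152, 118, 112, 111, 111, 105
The 2 values of 111 occupy positions 7–8 → average rank (7+8)/2 = 7.5.
Site 2 values → pooled ranks: 111→7.5, 105→9, 111→7.5, 118→5, 167→1
Mean rank = (7.5 + 9 + 7.5 + 5 + 1) / 5 = 6.00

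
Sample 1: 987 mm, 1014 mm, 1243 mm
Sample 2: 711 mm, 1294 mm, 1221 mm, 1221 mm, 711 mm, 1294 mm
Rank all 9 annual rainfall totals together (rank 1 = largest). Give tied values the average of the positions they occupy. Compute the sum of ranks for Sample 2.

Sorted (descending): 1294, 1294, 1243, 1221, 1221, 1014, 987, 711, 711
The 2 values of 1294 occupy positions 1–2 → average rank (1+2)/2 = 1.5.
The 2 values of 1221 occupy positions 4–5 → average rank (4+5)/2 = 4.5.
The 2 values of 711 occupy positions 8–9 → average rank (8+9)/2 = 8.5.
Sample 2 values → pooled ranks: 711→8.5, 1294→1.5, 1221→4.5, 1221→4.5, 711→8.5, 1294→1.5
Rank sum = 8.5 + 1.5 + 4.5 + 4.5 + 8.5 + 1.5 = 29

29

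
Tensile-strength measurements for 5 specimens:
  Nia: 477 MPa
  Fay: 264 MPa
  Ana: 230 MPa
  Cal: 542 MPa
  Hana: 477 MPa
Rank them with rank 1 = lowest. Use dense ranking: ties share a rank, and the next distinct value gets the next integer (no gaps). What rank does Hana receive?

Sorted (ascending): 230, 264, 477, 477, 542
The 2 values of 477 share dense rank 3.
Remaining distinct values take the next consecutive integers.
Hana has value 477 MPa → rank 3.

3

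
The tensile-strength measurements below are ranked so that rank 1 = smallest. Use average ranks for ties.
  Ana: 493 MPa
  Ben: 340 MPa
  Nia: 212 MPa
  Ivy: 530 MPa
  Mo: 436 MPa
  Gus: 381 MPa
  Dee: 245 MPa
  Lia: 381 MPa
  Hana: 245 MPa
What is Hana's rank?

2.5

Sorted (ascending): 212, 245, 245, 340, 381, 381, 436, 493, 530
The 2 values of 245 occupy positions 2–3 → average rank (2+3)/2 = 2.5.
The 2 values of 381 occupy positions 5–6 → average rank (5+6)/2 = 5.5.
Hana has value 245 MPa → rank 2.5.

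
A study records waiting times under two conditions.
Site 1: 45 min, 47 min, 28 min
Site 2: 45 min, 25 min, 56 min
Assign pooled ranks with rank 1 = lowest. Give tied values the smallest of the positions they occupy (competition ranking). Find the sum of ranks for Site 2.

Sorted (ascending): 25, 28, 45, 45, 47, 56
The 2 values of 45 occupy positions 3–4 → each gets rank 3.
Site 2 values → pooled ranks: 45→3, 25→1, 56→6
Rank sum = 3 + 1 + 6 = 10

10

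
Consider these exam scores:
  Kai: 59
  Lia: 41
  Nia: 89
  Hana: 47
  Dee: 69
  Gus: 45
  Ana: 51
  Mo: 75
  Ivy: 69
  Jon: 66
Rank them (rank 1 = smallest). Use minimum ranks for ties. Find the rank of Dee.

Sorted (ascending): 41, 45, 47, 51, 59, 66, 69, 69, 75, 89
The 2 values of 69 occupy positions 7–8 → each gets rank 7.
Dee has value 69 → rank 7.

7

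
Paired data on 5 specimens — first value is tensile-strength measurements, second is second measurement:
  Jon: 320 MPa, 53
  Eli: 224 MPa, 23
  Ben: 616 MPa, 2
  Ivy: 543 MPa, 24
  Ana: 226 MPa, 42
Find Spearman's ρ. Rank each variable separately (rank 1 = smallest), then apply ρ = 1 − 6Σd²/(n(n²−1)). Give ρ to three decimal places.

-0.300

Ranks of variable 1: 3, 1, 5, 4, 2
Ranks of variable 2: 5, 2, 1, 3, 4
d = r₁ − r₂: -2, -1, 4, 1, -2
d²: 4, 1, 16, 1, 4; Σd² = 26
ρ = 1 − 6·26/(5·24) = 1 − 156/120 = -0.300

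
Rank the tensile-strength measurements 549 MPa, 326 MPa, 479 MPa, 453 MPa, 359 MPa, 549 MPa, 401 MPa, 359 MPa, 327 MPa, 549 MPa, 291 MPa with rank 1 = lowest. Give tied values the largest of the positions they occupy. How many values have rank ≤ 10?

Sorted (ascending): 291, 326, 327, 359, 359, 401, 453, 479, 549, 549, 549
The 2 values of 359 occupy positions 4–5 → each gets rank 5.
The 3 values of 549 occupy positions 9–11 → each gets rank 11.
Ranks ≤ 10: {1, 2, 3, 5, 5, 6, 7, 8} → 8 values.

8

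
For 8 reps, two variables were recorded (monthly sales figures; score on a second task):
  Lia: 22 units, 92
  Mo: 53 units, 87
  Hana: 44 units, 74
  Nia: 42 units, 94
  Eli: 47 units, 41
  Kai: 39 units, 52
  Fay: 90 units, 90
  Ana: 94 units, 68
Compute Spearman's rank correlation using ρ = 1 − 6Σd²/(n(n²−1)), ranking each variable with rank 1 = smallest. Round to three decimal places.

Ranks of variable 1: 1, 6, 4, 3, 5, 2, 7, 8
Ranks of variable 2: 7, 5, 4, 8, 1, 2, 6, 3
d = r₁ − r₂: -6, 1, 0, -5, 4, 0, 1, 5
d²: 36, 1, 0, 25, 16, 0, 1, 25; Σd² = 104
ρ = 1 − 6·104/(8·63) = 1 − 624/504 = -0.238

-0.238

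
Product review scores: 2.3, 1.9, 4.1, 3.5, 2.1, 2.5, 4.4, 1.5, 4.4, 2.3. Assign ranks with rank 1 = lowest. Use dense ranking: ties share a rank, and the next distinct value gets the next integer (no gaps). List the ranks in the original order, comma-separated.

Sorted (ascending): 1.5, 1.9, 2.1, 2.3, 2.3, 2.5, 3.5, 4.1, 4.4, 4.4
The 2 values of 2.3 share dense rank 4.
The 2 values of 4.4 share dense rank 8.
Remaining distinct values take the next consecutive integers.

4, 2, 7, 6, 3, 5, 8, 1, 8, 4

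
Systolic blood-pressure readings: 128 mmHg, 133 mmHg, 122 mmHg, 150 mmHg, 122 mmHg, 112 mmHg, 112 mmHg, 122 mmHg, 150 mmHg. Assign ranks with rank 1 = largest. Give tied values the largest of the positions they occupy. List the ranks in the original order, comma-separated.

4, 3, 7, 2, 7, 9, 9, 7, 2

Sorted (descending): 150, 150, 133, 128, 122, 122, 122, 112, 112
The 2 values of 150 occupy positions 1–2 → each gets rank 2.
The 3 values of 122 occupy positions 5–7 → each gets rank 7.
The 2 values of 112 occupy positions 8–9 → each gets rank 9.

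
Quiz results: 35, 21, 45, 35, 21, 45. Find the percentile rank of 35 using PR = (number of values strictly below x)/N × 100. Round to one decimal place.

33.3

N = 6.
Strictly below 35: 2. Equal to 35: 2.
PR = 2/6 × 100 = 33.3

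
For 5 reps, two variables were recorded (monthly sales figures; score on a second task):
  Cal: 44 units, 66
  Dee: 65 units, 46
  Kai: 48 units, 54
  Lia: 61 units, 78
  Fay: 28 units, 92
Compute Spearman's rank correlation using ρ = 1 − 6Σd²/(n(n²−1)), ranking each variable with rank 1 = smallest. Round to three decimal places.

Ranks of variable 1: 2, 5, 3, 4, 1
Ranks of variable 2: 3, 1, 2, 4, 5
d = r₁ − r₂: -1, 4, 1, 0, -4
d²: 1, 16, 1, 0, 16; Σd² = 34
ρ = 1 − 6·34/(5·24) = 1 − 204/120 = -0.700

-0.700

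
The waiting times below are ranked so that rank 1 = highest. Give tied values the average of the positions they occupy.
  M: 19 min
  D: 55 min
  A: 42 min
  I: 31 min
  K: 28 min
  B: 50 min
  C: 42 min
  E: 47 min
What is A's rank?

Sorted (descending): 55, 50, 47, 42, 42, 31, 28, 19
The 2 values of 42 occupy positions 4–5 → average rank (4+5)/2 = 4.5.
A has value 42 min → rank 4.5.

4.5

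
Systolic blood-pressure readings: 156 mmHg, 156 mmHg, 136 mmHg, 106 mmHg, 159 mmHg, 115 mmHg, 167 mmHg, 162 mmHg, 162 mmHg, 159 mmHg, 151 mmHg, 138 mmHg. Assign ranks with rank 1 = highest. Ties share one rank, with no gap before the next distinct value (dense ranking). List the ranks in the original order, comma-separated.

Sorted (descending): 167, 162, 162, 159, 159, 156, 156, 151, 138, 136, 115, 106
The 2 values of 162 share dense rank 2.
The 2 values of 159 share dense rank 3.
The 2 values of 156 share dense rank 4.
Remaining distinct values take the next consecutive integers.

4, 4, 7, 9, 3, 8, 1, 2, 2, 3, 5, 6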